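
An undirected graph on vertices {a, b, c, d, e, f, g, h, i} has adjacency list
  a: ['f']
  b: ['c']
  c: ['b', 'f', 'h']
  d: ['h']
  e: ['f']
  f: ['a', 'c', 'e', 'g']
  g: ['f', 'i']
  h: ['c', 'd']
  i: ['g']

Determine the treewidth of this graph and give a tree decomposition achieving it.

Each bag holds 2 vertices, so the decomposition has width 1, which upper-bounds the treewidth. G has an edge, so its treewidth is at least 1. Hence tw(G) = 1 exactly.

Treewidth 1.
One optimal decomposition is:
Bags: B1 = {c, f}  B2 = {b, c}  B3 = {a, f}  B4 = {e, f}  B5 = {f, g}  B6 = {c, h}  B7 = {d, h}  B8 = {g, i}
Tree: B1–B2, B1–B3, B3–B4, B1–B5, B1–B6, B6–B7, B5–B8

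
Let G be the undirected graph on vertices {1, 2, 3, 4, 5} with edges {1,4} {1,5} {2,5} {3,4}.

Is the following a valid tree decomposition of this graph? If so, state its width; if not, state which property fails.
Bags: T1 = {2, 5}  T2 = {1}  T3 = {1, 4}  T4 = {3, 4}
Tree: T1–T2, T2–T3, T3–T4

No — edge (5,1) lies in no bag.

A tree decomposition must satisfy three properties: every vertex lies in some bag; for every edge, both endpoints lie together in some bag; and for every vertex, the bags containing it form a connected subtree. Here edge (5,1) lies in no bag, so the decomposition is invalid.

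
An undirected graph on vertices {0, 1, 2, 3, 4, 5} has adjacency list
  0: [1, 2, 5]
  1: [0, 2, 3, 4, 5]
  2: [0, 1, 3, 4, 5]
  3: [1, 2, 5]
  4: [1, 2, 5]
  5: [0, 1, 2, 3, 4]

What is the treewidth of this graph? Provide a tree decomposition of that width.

Treewidth 3.
One such decomposition:
Bags: B1 = {0, 1, 2, 5}  B2 = {1, 2, 4, 5}  B3 = {1, 2, 3, 5}
Tree: B1–B2, B2–B3

Each bag holds 4 vertices, so the decomposition has width 3, which upper-bounds the treewidth. On the other hand G contains the 4-clique {0, 1, 2, 5}. A clique must lie in a single bag of any decomposition, so no decomposition can have width below 3. The upper and lower bounds meet at 3, so that is the treewidth.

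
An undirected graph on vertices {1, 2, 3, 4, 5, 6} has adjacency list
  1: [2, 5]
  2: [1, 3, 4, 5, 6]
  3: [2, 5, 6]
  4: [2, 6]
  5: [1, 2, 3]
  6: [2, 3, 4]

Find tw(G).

2

A width-2 tree decomposition is:
Bags: B1 = {2, 3, 5}  B2 = {2, 3, 6}  B3 = {1, 2, 5}  B4 = {2, 4, 6}
Tree: B1–B2, B1–B3, B2–B4
The largest bag has 3 vertices, giving width 2; this decomposition certifies tw(G) ≤ 2. On the other hand G contains the 3-clique {1, 2, 5}. A clique must lie in a single bag of any decomposition, so no decomposition can have width below 2. Therefore the treewidth is 2.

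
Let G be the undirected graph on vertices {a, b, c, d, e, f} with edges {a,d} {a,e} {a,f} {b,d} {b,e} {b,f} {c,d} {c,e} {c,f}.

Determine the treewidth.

A width-3 tree decomposition is:
Bags: B1 = {c, d, e, f}  B2 = {b, d, e, f}  B3 = {a, d, e, f}
Tree: B1–B2, B2–B3
The largest bag has 4 vertices, giving width 3; this decomposition certifies tw(G) ≤ 3. For the lower bound: the 4 vertex sets {c,d}, {b,e}, {f}, {a} are disjoint, each induces a connected subgraph, and every pair is joined by at least one edge of G. Contracting each set to a single vertex therefore yields K_{4} as a minor, and since treewidth is minor-monotone, tw(G) ≥ tw(K_{4}) = 3. Hence tw(G) = 3 exactly.

3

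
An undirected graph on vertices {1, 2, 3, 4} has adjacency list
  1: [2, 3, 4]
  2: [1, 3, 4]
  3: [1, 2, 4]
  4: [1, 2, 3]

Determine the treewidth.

3

A width-3 tree decomposition is:
Bags: B1 = {1, 2, 3, 4}
Tree: (single bag)
A single bag containing all 4 vertices is trivially a valid decomposition of width 3. For the lower bound, the 4 vertices {1, 2, 3, 4} are pairwise adjacent, and any tree decomposition puts a clique entirely inside one bag — forcing width ≥ 3. Combining the bounds, tw(G) = 3.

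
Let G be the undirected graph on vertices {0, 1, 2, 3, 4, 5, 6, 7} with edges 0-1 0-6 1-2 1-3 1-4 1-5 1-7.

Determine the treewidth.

A width-1 tree decomposition is:
Bags: B1 = {1, 3}  B2 = {0, 1}  B3 = {1, 5}  B4 = {1, 4}  B5 = {1, 7}  B6 = {1, 2}  B7 = {0, 6}
Tree: B1–B2, B2–B3, B3–B4, B3–B5, B3–B6, B2–B7
Each bag holds 2 vertices, so the decomposition has width 1, which upper-bounds the treewidth. G has an edge, so its treewidth is at least 1. The upper and lower bounds meet at 1, so that is the treewidth.

1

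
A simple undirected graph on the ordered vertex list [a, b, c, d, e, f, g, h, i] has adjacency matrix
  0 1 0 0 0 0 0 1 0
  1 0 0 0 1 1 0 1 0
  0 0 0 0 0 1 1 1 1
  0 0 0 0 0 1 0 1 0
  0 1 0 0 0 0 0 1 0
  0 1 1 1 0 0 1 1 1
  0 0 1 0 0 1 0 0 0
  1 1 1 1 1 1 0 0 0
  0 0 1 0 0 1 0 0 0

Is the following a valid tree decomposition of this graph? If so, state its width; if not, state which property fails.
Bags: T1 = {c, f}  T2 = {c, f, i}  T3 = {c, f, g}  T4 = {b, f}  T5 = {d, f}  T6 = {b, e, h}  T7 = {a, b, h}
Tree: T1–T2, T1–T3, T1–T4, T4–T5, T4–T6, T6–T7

No — edge (c,h) lies in no bag.

A tree decomposition must satisfy three properties: every vertex lies in some bag; for every edge, both endpoints lie together in some bag; and for every vertex, the bags containing it form a connected subtree. Here edge (c,h) lies in no bag, so the decomposition is invalid.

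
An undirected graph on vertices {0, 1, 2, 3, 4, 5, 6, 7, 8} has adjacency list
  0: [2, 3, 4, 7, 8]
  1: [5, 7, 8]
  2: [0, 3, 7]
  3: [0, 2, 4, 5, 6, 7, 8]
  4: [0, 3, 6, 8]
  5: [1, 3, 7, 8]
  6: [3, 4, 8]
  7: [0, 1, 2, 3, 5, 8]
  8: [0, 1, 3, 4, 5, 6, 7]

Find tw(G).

3

A width-3 tree decomposition is:
Bags: B1 = {0, 3, 7, 8}  B2 = {3, 5, 7, 8}  B3 = {0, 3, 4, 8}  B4 = {3, 4, 6, 8}  B5 = {1, 5, 7, 8}  B6 = {0, 2, 3, 7}
Tree: B1–B2, B1–B3, B3–B4, B2–B5, B1–B6
Each bag holds 4 vertices, so the decomposition has width 3, which upper-bounds the treewidth. Conversely, {1, 5, 7, 8} is a clique of size 4, and the vertices of any clique must share a bag in every tree decomposition; so some bag has ≥ 4 vertices and tw(G) ≥ 3. Hence tw(G) = 3 exactly.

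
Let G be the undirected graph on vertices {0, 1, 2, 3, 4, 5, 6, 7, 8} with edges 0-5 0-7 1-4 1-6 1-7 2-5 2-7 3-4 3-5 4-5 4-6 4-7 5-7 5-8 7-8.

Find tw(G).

2

A width-2 tree decomposition is:
Bags: B1 = {4, 5, 7}  B2 = {1, 4, 7}  B3 = {5, 7, 8}  B4 = {1, 4, 6}  B5 = {0, 5, 7}  B6 = {3, 4, 5}  B7 = {2, 5, 7}
Tree: B1–B2, B1–B3, B2–B4, B3–B5, B1–B6, B5–B7
Every bag has size at most 3, so the width is 3 − 1 = 2 and tw(G) ≤ 2. Conversely, {1, 4, 6} is a clique of size 3, and the vertices of any clique must share a bag in every tree decomposition; so some bag has ≥ 3 vertices and tw(G) ≥ 2. Hence tw(G) = 2 exactly.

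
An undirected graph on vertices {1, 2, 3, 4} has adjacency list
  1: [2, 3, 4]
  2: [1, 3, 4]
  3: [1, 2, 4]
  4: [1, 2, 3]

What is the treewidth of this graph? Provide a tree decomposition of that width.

Treewidth 3.
One optimal decomposition is:
Bags: B1 = {1, 2, 3, 4}
Tree: (single bag)

With just one bag of size 4, the width is 4 − 1 = 3, so tw(G) ≤ 3. On the other hand G contains the 4-clique {1, 2, 3, 4}. A clique must lie in a single bag of any decomposition, so no decomposition can have width below 3. Hence tw(G) = 3 exactly.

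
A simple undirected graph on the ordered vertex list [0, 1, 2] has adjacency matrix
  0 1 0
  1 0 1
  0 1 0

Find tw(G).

A width-1 tree decomposition is:
Bags: B1 = {1, 2}  B2 = {0, 1}
Tree: B1–B2
The largest bag has 2 vertices, giving width 1; this decomposition certifies tw(G) ≤ 1. G has an edge, so its treewidth is at least 1. Combining the bounds, tw(G) = 1.

1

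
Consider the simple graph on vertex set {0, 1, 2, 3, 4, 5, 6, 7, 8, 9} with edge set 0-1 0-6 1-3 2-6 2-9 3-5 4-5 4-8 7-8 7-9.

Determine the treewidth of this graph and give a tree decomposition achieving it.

Treewidth 2.
Bags: B1 = {2, 6, 9}  B2 = {6, 7, 9}  B3 = {6, 7, 8}  B4 = {4, 6, 8}  B5 = {4, 5, 6}  B6 = {3, 5, 6}  B7 = {1, 3, 6}  B8 = {0, 1, 6}
Tree: B1–B2, B2–B3, B3–B4, B4–B5, B5–B6, B6–B7, B7–B8

Each bag holds 3 vertices, so the decomposition has width 2, which upper-bounds the treewidth. For the lower bound, G contains the cycle 6–2–9–7–8–4–5–3–1–0–6, so G is not a forest; only forests have treewidth ≤ 1, hence tw(G) ≥ 2. Combining the bounds, tw(G) = 2.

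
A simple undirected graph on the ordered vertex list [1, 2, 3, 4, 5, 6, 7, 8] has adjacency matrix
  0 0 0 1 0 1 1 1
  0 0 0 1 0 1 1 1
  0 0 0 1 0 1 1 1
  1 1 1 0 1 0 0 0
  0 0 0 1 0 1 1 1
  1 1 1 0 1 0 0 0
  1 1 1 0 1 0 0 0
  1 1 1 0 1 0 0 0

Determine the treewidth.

4

A width-4 tree decomposition is:
Bags: B1 = {1, 4, 6, 7, 8}  B2 = {3, 4, 6, 7, 8}  B3 = {4, 5, 6, 7, 8}  B4 = {2, 4, 6, 7, 8}
Tree: B1–B2, B2–B3, B3–B4
Each bag holds 5 vertices, so the decomposition has width 4, which upper-bounds the treewidth. For the lower bound: the 5 vertex sets {1,7}, {3,4}, {5,8}, {6}, {2} are disjoint, each induces a connected subgraph, and every pair is joined by at least one edge of G. Contracting each set to a single vertex therefore yields K_{5} as a minor, and since treewidth is minor-monotone, tw(G) ≥ tw(K_{5}) = 4. Combining the bounds, tw(G) = 4.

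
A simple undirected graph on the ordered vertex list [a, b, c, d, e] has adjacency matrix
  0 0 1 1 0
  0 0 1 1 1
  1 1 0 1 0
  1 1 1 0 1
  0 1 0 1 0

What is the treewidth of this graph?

2

A width-2 tree decomposition is:
Bags: B1 = {b, c, d}  B2 = {a, c, d}  B3 = {b, d, e}
Tree: B1–B2, B1–B3
The largest bag has 3 vertices, giving width 2; this decomposition certifies tw(G) ≤ 2. Conversely, {b, d, e} is a clique of size 3, and the vertices of any clique must share a bag in every tree decomposition; so some bag has ≥ 3 vertices and tw(G) ≥ 2. Hence tw(G) = 2 exactly.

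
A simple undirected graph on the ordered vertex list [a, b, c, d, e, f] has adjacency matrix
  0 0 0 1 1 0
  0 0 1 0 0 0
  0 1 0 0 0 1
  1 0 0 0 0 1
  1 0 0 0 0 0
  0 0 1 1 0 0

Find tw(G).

A width-1 tree decomposition is:
Bags: B1 = {a, e}  B2 = {a, d}  B3 = {d, f}  B4 = {c, f}  B5 = {b, c}
Tree: B1–B2, B2–B3, B3–B4, B4–B5
Each bag holds 2 vertices, so the decomposition has width 1, which upper-bounds the treewidth. G has an edge, so its treewidth is at least 1. The upper and lower bounds meet at 1, so that is the treewidth.

1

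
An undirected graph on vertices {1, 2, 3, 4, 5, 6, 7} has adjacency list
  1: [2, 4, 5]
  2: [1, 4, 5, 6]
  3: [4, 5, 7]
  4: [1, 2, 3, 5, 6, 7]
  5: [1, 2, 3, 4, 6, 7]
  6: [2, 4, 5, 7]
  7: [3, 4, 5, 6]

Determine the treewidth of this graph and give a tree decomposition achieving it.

Treewidth 3.
Bags: B1 = {4, 5, 6, 7}  B2 = {2, 4, 5, 6}  B3 = {1, 2, 4, 5}  B4 = {3, 4, 5, 7}
Tree: B1–B2, B2–B3, B1–B4

Each bag holds 4 vertices, so the decomposition has width 3, which upper-bounds the treewidth. On the other hand G contains the 4-clique {1, 2, 4, 5}. A clique must lie in a single bag of any decomposition, so no decomposition can have width below 3. Hence tw(G) = 3 exactly.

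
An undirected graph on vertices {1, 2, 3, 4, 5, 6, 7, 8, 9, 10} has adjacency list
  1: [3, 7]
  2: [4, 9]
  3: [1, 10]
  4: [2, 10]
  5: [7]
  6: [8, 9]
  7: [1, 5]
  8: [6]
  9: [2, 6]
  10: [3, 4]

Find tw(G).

A width-1 tree decomposition is:
Bags: B1 = {6, 8}  B2 = {6, 9}  B3 = {2, 9}  B4 = {2, 4}  B5 = {4, 10}  B6 = {3, 10}  B7 = {1, 3}  B8 = {1, 7}  B9 = {5, 7}
Tree: B1–B2, B2–B3, B3–B4, B4–B5, B5–B6, B6–B7, B7–B8, B8–B9
Each bag holds 2 vertices, so the decomposition has width 1, which upper-bounds the treewidth. G has an edge, so its treewidth is at least 1. Therefore the treewidth is 1.

1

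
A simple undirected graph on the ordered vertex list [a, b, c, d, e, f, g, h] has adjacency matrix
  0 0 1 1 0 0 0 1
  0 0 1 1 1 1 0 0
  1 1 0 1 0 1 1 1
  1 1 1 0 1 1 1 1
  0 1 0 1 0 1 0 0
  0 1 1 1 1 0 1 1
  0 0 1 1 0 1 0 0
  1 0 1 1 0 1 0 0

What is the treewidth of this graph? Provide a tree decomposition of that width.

Treewidth 3.
One such decomposition:
Bags: B1 = {c, d, f, h}  B2 = {b, c, d, f}  B3 = {a, c, d, h}  B4 = {b, d, e, f}  B5 = {c, d, f, g}
Tree: B1–B2, B1–B3, B2–B4, B2–B5

The largest bag has 4 vertices, giving width 3; this decomposition certifies tw(G) ≤ 3. Conversely, {a, c, d, h} is a clique of size 4, and the vertices of any clique must share a bag in every tree decomposition; so some bag has ≥ 4 vertices and tw(G) ≥ 3. Hence tw(G) = 3 exactly.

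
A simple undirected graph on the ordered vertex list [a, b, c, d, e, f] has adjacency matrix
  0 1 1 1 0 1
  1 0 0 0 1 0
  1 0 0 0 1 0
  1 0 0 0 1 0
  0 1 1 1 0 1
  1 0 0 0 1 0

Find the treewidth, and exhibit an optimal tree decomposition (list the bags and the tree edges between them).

Treewidth 2.
One such decomposition:
Bags: B1 = {a, e, f}  B2 = {a, d, e}  B3 = {a, b, e}  B4 = {a, c, e}
Tree: B1–B2, B2–B3, B3–B4

Every bag has size at most 3, so the width is 3 − 1 = 2 and tw(G) ≤ 2. For the lower bound, G contains the cycle f–e–d–a–f, so G is not a forest; only forests have treewidth ≤ 1, hence tw(G) ≥ 2. Hence tw(G) = 2 exactly.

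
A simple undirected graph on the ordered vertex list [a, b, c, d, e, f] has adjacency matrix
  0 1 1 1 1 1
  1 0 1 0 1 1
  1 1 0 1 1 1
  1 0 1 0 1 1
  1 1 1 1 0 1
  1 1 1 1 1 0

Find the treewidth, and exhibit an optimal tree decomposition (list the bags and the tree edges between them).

Each bag holds 5 vertices, so the decomposition has width 4, which upper-bounds the treewidth. On the other hand G contains the 5-clique {a, c, d, e, f}. A clique must lie in a single bag of any decomposition, so no decomposition can have width below 4. Hence tw(G) = 4 exactly.

Treewidth 4.
Bags: B1 = {a, c, d, e, f}  B2 = {a, b, c, e, f}
Tree: B1–B2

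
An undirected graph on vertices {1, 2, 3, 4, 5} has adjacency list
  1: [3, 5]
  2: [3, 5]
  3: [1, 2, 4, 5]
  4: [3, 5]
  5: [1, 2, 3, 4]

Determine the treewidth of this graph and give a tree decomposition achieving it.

Each bag holds 3 vertices, so the decomposition has width 2, which upper-bounds the treewidth. For the lower bound, the 3 vertices {1, 3, 5} are pairwise adjacent, and any tree decomposition puts a clique entirely inside one bag — forcing width ≥ 2. Combining the bounds, tw(G) = 2.

Treewidth 2.
One optimal decomposition is:
Bags: B1 = {1, 3, 5}  B2 = {3, 4, 5}  B3 = {2, 3, 5}
Tree: B1–B2, B1–B3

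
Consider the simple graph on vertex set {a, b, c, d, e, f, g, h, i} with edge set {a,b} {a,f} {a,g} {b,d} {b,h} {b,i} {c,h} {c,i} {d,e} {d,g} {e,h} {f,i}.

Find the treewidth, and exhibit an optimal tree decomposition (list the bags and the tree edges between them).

Every bag has size at most 4, so the width is 4 − 1 = 3 and tw(G) ≤ 3. For the lower bound: the 4 vertex sets {c,f,i}, {a}, {b}, {d,e,g,h} are disjoint, each induces a connected subgraph, and every pair is joined by at least one edge of G. Contracting each set to a single vertex therefore yields K_{4} as a minor, and since treewidth is minor-monotone, tw(G) ≥ tw(K_{4}) = 3. Hence tw(G) = 3 exactly.

Treewidth 3.
One optimal decomposition is:
Bags: B1 = {a, c, f, i}  B2 = {a, b, c, i}  B3 = {a, b, c, h}  B4 = {a, b, g, h}  B5 = {b, d, g, h}  B6 = {d, e, g, h}
Tree: B1–B2, B2–B3, B3–B4, B4–B5, B5–B6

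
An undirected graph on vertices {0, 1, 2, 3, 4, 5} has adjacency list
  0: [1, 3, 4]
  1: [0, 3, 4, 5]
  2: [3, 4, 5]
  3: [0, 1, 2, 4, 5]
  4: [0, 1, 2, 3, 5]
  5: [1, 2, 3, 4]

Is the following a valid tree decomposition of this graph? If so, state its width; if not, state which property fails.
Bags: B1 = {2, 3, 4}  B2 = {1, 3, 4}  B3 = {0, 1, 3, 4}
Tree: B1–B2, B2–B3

A tree decomposition must satisfy three properties: every vertex lies in some bag; for every edge, both endpoints lie together in some bag; and for every vertex, the bags containing it form a connected subtree. Here vertex 5 appears in no bag, so the decomposition is invalid.

No — vertex 5 appears in no bag.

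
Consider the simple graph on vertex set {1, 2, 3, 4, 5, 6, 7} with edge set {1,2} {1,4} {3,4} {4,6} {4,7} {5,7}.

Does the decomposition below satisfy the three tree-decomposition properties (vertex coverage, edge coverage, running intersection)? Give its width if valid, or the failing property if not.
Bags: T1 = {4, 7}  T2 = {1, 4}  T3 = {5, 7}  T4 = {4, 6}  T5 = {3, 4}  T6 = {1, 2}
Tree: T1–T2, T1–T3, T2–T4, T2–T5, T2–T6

Vertex coverage: the bags together contain {1, 2, 3, 4, 5, 6, 7}, the full vertex set. Edge coverage: each edge of G has both endpoints in at least one bag. Running intersection: for every vertex, the bags containing it form a connected subtree. All three properties hold, so this is a valid tree decomposition of width max|bag| − 1 = 1, and hence tw(G) ≤ 1.

Yes; width 1.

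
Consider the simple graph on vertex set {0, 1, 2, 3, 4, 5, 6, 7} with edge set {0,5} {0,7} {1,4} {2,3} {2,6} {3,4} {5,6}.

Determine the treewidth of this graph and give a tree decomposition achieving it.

Every bag has size at most 2, so the width is 2 − 1 = 1 and tw(G) ≤ 1. Since G has at least one edge (e.g. 7–0), it is not an edgeless graph, so tw(G) ≥ 1. The upper and lower bounds meet at 1, so that is the treewidth.

Treewidth 1.
Bags: B1 = {0, 7}  B2 = {0, 5}  B3 = {5, 6}  B4 = {2, 6}  B5 = {2, 3}  B6 = {3, 4}  B7 = {1, 4}
Tree: B1–B2, B2–B3, B3–B4, B4–B5, B5–B6, B6–B7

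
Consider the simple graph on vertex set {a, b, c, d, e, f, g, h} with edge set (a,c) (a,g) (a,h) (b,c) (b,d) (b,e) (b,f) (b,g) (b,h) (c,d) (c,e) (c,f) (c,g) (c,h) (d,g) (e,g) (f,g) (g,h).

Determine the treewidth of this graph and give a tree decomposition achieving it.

Treewidth 3.
One such decomposition:
Bags: B1 = {b, c, g, h}  B2 = {b, c, f, g}  B3 = {a, c, g, h}  B4 = {b, c, e, g}  B5 = {b, c, d, g}
Tree: B1–B2, B1–B3, B1–B4, B4–B5

Each bag holds 4 vertices, so the decomposition has width 3, which upper-bounds the treewidth. For the lower bound, the 4 vertices {a, c, g, h} are pairwise adjacent, and any tree decomposition puts a clique entirely inside one bag — forcing width ≥ 3. Combining the bounds, tw(G) = 3.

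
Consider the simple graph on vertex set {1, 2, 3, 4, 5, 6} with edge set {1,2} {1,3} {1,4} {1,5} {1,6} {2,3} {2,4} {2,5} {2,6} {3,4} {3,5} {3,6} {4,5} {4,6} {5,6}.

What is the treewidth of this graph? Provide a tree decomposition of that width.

Treewidth 5.
One optimal decomposition is:
Bags: B1 = {1, 2, 3, 4, 5, 6}
Tree: (single bag)

With just one bag of size 6, the width is 6 − 1 = 5, so tw(G) ≤ 5. For the lower bound, the 6 vertices {1, 2, 3, 4, 5, 6} are pairwise adjacent, and any tree decomposition puts a clique entirely inside one bag — forcing width ≥ 5. Therefore the treewidth is 5.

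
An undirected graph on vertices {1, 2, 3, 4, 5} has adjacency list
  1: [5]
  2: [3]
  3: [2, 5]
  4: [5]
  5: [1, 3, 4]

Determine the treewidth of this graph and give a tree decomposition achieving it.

Treewidth 1.
One such decomposition:
Bags: B1 = {3, 5}  B2 = {2, 3}  B3 = {1, 5}  B4 = {4, 5}
Tree: B1–B2, B1–B3, B3–B4

Every bag has size at most 2, so the width is 2 − 1 = 1 and tw(G) ≤ 1. Any graph with an edge has treewidth ≥ 1, and G has the edge 5–3. Therefore the treewidth is 1.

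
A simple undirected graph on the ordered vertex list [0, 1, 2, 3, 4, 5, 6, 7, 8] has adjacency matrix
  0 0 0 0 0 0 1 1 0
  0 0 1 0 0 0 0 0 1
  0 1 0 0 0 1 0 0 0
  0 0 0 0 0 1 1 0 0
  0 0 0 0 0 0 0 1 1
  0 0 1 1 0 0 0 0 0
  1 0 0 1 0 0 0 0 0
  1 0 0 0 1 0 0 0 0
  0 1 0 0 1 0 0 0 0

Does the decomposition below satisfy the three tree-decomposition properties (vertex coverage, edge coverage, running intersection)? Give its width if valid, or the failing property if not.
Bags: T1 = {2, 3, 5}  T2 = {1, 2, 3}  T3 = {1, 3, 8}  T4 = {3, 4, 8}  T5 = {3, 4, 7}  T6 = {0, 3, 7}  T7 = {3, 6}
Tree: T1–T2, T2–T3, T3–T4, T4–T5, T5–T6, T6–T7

No — edge (0,6) lies in no bag.

A tree decomposition must satisfy three properties: every vertex lies in some bag; for every edge, both endpoints lie together in some bag; and for every vertex, the bags containing it form a connected subtree. Here edge (0,6) lies in no bag, so the decomposition is invalid.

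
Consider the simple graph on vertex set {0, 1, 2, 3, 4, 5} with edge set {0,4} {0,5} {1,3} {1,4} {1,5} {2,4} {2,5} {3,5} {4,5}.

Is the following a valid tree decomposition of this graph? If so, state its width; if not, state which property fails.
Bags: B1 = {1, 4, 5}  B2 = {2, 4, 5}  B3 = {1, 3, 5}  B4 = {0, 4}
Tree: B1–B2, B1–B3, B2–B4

A tree decomposition must satisfy three properties: every vertex lies in some bag; for every edge, both endpoints lie together in some bag; and for every vertex, the bags containing it form a connected subtree. Here edge (5,0) lies in no bag, so the decomposition is invalid.

No — edge (5,0) lies in no bag.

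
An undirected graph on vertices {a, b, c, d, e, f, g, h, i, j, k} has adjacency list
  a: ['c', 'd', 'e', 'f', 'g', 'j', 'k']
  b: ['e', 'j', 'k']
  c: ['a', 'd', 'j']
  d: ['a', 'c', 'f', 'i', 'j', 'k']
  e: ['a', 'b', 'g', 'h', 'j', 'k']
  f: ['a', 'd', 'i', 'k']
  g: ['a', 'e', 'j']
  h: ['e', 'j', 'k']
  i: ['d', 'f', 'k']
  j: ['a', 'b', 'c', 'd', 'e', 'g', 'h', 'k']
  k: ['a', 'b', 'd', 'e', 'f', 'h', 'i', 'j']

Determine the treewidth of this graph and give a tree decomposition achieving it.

Every bag has size at most 4, so the width is 4 − 1 = 3 and tw(G) ≤ 3. Conversely, {a, e, g, j} is a clique of size 4, and the vertices of any clique must share a bag in every tree decomposition; so some bag has ≥ 4 vertices and tw(G) ≥ 3. Combining the bounds, tw(G) = 3.

Treewidth 3.
One optimal decomposition is:
Bags: B1 = {b, e, j, k}  B2 = {a, e, j, k}  B3 = {e, h, j, k}  B4 = {a, e, g, j}  B5 = {a, d, j, k}  B6 = {a, c, d, j}  B7 = {a, d, f, k}  B8 = {d, f, i, k}
Tree: B1–B2, B1–B3, B2–B4, B2–B5, B5–B6, B5–B7, B7–B8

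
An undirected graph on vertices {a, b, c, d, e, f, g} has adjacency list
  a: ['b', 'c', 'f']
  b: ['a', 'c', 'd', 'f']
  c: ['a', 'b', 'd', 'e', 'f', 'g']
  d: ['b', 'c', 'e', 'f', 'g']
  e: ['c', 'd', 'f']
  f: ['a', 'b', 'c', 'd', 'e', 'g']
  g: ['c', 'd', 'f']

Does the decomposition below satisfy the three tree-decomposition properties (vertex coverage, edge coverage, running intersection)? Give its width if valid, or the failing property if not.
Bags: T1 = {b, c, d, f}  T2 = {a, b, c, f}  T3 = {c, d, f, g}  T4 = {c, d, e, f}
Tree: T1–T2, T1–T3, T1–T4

Every vertex of G appears in some bag (union = {a, b, c, d, e, f, g}); every edge is covered by a bag; and for each vertex v the set of bags containing v is connected in the bag tree. The decomposition is therefore valid. The largest bag has 4 vertices, so the width is 3.

Yes; width 3.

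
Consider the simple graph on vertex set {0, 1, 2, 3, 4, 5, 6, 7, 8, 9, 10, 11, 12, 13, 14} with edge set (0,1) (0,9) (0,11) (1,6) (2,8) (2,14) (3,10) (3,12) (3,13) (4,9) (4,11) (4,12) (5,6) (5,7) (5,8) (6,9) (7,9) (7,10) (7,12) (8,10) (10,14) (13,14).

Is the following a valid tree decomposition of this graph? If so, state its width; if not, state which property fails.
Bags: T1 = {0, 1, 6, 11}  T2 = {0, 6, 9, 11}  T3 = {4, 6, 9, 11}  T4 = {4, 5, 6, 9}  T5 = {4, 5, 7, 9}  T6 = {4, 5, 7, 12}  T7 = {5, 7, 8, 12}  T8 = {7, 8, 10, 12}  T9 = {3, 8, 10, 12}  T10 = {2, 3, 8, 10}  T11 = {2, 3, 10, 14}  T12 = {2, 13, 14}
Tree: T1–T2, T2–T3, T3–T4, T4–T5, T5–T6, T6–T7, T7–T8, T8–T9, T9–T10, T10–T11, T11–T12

A tree decomposition must satisfy three properties: every vertex lies in some bag; for every edge, both endpoints lie together in some bag; and for every vertex, the bags containing it form a connected subtree. Here edge (3,13) lies in no bag, so the decomposition is invalid.

No — edge (3,13) lies in no bag.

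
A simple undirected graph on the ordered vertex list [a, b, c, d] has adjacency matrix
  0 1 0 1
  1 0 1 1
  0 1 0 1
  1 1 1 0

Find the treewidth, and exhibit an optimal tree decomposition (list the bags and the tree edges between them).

Treewidth 2.
One optimal decomposition is:
Bags: B1 = {a, b, d}  B2 = {b, c, d}
Tree: B1–B2

Each bag holds 3 vertices, so the decomposition has width 2, which upper-bounds the treewidth. For the lower bound, the 3 vertices {b, c, d} are pairwise adjacent, and any tree decomposition puts a clique entirely inside one bag — forcing width ≥ 2. The upper and lower bounds meet at 2, so that is the treewidth.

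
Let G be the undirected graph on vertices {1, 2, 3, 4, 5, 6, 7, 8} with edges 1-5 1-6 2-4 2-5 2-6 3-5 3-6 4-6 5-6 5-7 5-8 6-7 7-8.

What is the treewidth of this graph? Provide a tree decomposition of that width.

The largest bag has 3 vertices, giving width 2; this decomposition certifies tw(G) ≤ 2. Conversely, {2, 4, 6} is a clique of size 3, and the vertices of any clique must share a bag in every tree decomposition; so some bag has ≥ 3 vertices and tw(G) ≥ 2. Hence tw(G) = 2 exactly.

Treewidth 2.
Bags: B1 = {2, 5, 6}  B2 = {3, 5, 6}  B3 = {2, 4, 6}  B4 = {5, 6, 7}  B5 = {5, 7, 8}  B6 = {1, 5, 6}
Tree: B1–B2, B1–B3, B1–B4, B4–B5, B1–B6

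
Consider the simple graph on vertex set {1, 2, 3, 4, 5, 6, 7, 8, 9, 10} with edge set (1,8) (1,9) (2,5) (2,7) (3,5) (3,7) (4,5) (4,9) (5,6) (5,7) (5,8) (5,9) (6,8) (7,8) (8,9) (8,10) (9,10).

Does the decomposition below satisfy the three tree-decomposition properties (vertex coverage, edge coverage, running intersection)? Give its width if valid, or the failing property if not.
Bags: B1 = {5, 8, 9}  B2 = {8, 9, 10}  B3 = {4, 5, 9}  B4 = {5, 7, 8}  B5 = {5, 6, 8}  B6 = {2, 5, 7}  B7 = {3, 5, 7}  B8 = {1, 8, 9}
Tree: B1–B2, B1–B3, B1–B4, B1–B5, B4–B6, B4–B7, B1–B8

Every vertex of G appears in some bag (union = {1, 2, 3, 4, 5, 6, 7, 8, 9, 10}); every edge is covered by a bag; and for each vertex v the set of bags containing v is connected in the bag tree. The decomposition is therefore valid. The largest bag has 3 vertices, so the width is 2.

Yes; width 2.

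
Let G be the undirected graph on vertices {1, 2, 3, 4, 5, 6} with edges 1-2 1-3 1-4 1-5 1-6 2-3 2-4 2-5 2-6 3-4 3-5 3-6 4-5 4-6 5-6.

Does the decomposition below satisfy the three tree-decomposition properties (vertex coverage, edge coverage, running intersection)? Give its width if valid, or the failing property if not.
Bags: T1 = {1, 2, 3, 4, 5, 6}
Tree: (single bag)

Yes; width 5.

Every vertex of G appears in some bag (union = {1, 2, 3, 4, 5, 6}); every edge is covered by a bag; and for each vertex v the set of bags containing v is connected in the bag tree. The decomposition is therefore valid. The largest bag has 6 vertices, so the width is 5.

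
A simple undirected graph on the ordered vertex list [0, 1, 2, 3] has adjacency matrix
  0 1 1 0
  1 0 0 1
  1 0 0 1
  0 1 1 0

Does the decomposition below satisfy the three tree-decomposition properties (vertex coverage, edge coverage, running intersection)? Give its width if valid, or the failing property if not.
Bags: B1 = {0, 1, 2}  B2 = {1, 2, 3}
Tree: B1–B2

Every vertex of G appears in some bag (union = {0, 1, 2, 3}); every edge is covered by a bag; and for each vertex v the set of bags containing v is connected in the bag tree. The decomposition is therefore valid. The largest bag has 3 vertices, so the width is 2.

Yes; width 2.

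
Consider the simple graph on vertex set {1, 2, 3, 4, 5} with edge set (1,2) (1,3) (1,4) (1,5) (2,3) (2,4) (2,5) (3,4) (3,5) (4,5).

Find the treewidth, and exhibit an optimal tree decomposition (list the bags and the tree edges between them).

A single bag containing all 5 vertices is trivially a valid decomposition of width 4. For the lower bound, the 5 vertices {1, 2, 3, 4, 5} are pairwise adjacent, and any tree decomposition puts a clique entirely inside one bag — forcing width ≥ 4. Therefore the treewidth is 4.

Treewidth 4.
One such decomposition:
Bags: B1 = {1, 2, 3, 4, 5}
Tree: (single bag)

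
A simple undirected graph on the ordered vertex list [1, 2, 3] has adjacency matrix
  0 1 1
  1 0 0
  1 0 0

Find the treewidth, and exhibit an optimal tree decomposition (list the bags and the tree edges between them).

The largest bag has 2 vertices, giving width 1; this decomposition certifies tw(G) ≤ 1. G has an edge, so its treewidth is at least 1. Therefore the treewidth is 1.

Treewidth 1.
One optimal decomposition is:
Bags: B1 = {1, 2}  B2 = {1, 3}
Tree: B1–B2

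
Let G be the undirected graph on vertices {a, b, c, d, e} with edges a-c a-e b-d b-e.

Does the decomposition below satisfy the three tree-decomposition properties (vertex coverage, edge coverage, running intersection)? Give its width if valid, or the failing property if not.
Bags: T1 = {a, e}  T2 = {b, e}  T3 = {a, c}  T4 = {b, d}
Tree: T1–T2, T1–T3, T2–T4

Yes; width 1.

Checking the three conditions: (i) the bags cover all of {a, b, c, d, e}; (ii) for each edge, some bag contains both endpoints; (iii) the bags containing any fixed vertex form a subtree. All hold, so the decomposition is valid with width 2 − 1 = 1.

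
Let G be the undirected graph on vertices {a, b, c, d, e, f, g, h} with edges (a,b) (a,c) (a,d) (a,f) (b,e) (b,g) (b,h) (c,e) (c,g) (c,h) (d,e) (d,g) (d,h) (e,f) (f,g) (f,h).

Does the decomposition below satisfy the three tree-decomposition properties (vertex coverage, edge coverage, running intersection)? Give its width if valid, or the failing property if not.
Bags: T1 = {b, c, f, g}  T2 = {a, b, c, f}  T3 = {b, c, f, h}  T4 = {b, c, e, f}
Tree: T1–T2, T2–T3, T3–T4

No — vertex d appears in no bag.

A tree decomposition must satisfy three properties: every vertex lies in some bag; for every edge, both endpoints lie together in some bag; and for every vertex, the bags containing it form a connected subtree. Here vertex d appears in no bag, so the decomposition is invalid.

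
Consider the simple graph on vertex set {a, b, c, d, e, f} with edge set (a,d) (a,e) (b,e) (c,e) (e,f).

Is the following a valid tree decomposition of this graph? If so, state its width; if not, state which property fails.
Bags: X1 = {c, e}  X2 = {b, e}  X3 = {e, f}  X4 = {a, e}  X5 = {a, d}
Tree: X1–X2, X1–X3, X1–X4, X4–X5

Yes; width 1.

Every vertex of G appears in some bag (union = {a, b, c, d, e, f}); every edge is covered by a bag; and for each vertex v the set of bags containing v is connected in the bag tree. The decomposition is therefore valid. The largest bag has 2 vertices, so the width is 1.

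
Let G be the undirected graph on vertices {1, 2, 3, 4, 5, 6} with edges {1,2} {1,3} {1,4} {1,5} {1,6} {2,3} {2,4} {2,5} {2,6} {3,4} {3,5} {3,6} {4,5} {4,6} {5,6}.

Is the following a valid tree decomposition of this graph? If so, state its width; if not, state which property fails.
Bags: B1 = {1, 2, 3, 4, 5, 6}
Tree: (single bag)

Yes; width 5.

Vertex coverage: the bags together contain {1, 2, 3, 4, 5, 6}, the full vertex set. Edge coverage: each edge of G has both endpoints in at least one bag. Running intersection: for every vertex, the bags containing it form a connected subtree. All three properties hold, so this is a valid tree decomposition of width max|bag| − 1 = 5, and hence tw(G) ≤ 5.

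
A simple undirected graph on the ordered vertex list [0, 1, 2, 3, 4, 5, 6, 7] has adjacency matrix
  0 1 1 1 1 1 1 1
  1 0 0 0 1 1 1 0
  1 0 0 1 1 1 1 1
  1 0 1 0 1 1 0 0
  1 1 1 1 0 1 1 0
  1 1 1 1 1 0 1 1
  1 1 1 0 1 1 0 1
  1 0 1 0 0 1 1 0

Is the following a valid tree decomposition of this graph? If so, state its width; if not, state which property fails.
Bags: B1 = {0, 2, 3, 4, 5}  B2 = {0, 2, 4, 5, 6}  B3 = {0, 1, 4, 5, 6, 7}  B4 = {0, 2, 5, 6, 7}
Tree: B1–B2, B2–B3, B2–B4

A tree decomposition must satisfy three properties: every vertex lies in some bag; for every edge, both endpoints lie together in some bag; and for every vertex, the bags containing it form a connected subtree. Here bags containing vertex 7 are not connected in the tree, so the decomposition is invalid.

No — bags containing vertex 7 are not connected in the tree.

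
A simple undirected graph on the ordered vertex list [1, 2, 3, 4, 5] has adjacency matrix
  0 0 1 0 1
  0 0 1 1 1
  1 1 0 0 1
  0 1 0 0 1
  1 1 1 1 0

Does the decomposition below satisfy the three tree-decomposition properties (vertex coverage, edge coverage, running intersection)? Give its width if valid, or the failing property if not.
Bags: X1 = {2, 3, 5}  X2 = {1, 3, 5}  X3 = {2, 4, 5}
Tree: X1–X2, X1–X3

Every vertex of G appears in some bag (union = {1, 2, 3, 4, 5}); every edge is covered by a bag; and for each vertex v the set of bags containing v is connected in the bag tree. The decomposition is therefore valid. The largest bag has 3 vertices, so the width is 2.

Yes; width 2.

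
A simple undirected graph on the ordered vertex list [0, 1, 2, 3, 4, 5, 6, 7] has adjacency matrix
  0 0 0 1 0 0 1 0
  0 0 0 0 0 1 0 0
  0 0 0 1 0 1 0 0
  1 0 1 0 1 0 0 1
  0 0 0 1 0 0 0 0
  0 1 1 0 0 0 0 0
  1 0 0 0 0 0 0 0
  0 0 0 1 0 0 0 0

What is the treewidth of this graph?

1

A width-1 tree decomposition is:
Bags: B1 = {3, 7}  B2 = {0, 3}  B3 = {3, 4}  B4 = {2, 3}  B5 = {2, 5}  B6 = {0, 6}  B7 = {1, 5}
Tree: B1–B2, B1–B3, B2–B4, B4–B5, B2–B6, B5–B7
The largest bag has 2 vertices, giving width 1; this decomposition certifies tw(G) ≤ 1. Since G has at least one edge (e.g. 7–3), it is not an edgeless graph, so tw(G) ≥ 1. Therefore the treewidth is 1.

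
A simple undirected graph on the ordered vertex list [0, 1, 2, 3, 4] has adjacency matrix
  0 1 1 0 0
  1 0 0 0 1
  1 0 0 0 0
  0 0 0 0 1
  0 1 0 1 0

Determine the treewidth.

1

A width-1 tree decomposition is:
Bags: B1 = {1, 4}  B2 = {3, 4}  B3 = {0, 1}  B4 = {0, 2}
Tree: B1–B2, B1–B3, B3–B4
The largest bag has 2 vertices, giving width 1; this decomposition certifies tw(G) ≤ 1. Since G has at least one edge (e.g. 1–4), it is not an edgeless graph, so tw(G) ≥ 1. Combining the bounds, tw(G) = 1.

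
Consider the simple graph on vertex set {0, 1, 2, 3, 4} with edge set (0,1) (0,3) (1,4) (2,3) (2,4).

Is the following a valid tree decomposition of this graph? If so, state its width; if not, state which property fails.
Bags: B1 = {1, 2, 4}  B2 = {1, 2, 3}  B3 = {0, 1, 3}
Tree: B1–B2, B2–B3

Checking the three conditions: (i) the bags cover all of {0, 1, 2, 3, 4}; (ii) for each edge, some bag contains both endpoints; (iii) the bags containing any fixed vertex form a subtree. All hold, so the decomposition is valid with width 3 − 1 = 2.

Yes; width 2.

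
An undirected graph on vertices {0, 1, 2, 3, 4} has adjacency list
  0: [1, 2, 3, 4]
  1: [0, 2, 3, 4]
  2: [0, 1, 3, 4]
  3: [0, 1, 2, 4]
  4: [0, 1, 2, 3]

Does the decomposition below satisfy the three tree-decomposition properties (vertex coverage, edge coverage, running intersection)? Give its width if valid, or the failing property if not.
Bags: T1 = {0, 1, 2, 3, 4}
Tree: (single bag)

Vertex coverage: the bags together contain {0, 1, 2, 3, 4}, the full vertex set. Edge coverage: each edge of G has both endpoints in at least one bag. Running intersection: for every vertex, the bags containing it form a connected subtree. All three properties hold, so this is a valid tree decomposition of width max|bag| − 1 = 4, and hence tw(G) ≤ 4.

Yes; width 4.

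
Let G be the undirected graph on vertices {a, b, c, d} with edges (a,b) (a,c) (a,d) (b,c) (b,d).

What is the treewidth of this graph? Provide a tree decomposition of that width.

Each bag holds 3 vertices, so the decomposition has width 2, which upper-bounds the treewidth. For the lower bound, the 3 vertices {a, b, d} are pairwise adjacent, and any tree decomposition puts a clique entirely inside one bag — forcing width ≥ 2. The upper and lower bounds meet at 2, so that is the treewidth.

Treewidth 2.
Bags: B1 = {a, b, c}  B2 = {a, b, d}
Tree: B1–B2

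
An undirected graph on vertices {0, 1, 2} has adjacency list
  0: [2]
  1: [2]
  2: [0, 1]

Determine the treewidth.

A width-1 tree decomposition is:
Bags: B1 = {0, 2}  B2 = {1, 2}
Tree: B1–B2
Every bag has size at most 2, so the width is 2 − 1 = 1 and tw(G) ≤ 1. G has an edge, so its treewidth is at least 1. Therefore the treewidth is 1.

1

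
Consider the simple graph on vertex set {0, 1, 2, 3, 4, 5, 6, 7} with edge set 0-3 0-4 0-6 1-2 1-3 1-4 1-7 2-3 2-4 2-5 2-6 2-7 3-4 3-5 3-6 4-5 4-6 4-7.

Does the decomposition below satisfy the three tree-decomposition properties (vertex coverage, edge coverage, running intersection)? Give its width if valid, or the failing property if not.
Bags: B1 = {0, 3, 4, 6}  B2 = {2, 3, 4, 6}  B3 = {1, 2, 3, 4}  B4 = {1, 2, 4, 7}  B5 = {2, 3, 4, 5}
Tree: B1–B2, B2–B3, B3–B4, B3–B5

Yes; width 3.

Every vertex of G appears in some bag (union = {0, 1, 2, 3, 4, 5, 6, 7}); every edge is covered by a bag; and for each vertex v the set of bags containing v is connected in the bag tree. The decomposition is therefore valid. The largest bag has 4 vertices, so the width is 3.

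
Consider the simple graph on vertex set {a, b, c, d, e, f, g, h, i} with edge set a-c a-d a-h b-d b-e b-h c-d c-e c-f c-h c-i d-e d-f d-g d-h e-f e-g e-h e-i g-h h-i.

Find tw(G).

A width-3 tree decomposition is:
Bags: B1 = {c, e, h, i}  B2 = {c, d, e, h}  B3 = {a, c, d, h}  B4 = {c, d, e, f}  B5 = {b, d, e, h}  B6 = {d, e, g, h}
Tree: B1–B2, B2–B3, B2–B4, B2–B5, B5–B6
Every bag has size at most 4, so the width is 4 − 1 = 3 and tw(G) ≤ 3. For the lower bound, the 4 vertices {d, e, g, h} are pairwise adjacent, and any tree decomposition puts a clique entirely inside one bag — forcing width ≥ 3. Combining the bounds, tw(G) = 3.

3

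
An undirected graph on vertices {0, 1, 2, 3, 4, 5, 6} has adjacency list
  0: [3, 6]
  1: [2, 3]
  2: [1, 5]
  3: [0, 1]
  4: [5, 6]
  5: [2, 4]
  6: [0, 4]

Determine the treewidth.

A width-2 tree decomposition is:
Bags: B1 = {1, 2, 3}  B2 = {2, 3, 5}  B3 = {3, 4, 5}  B4 = {3, 4, 6}  B5 = {0, 3, 6}
Tree: B1–B2, B2–B3, B3–B4, B4–B5
Every bag has size at most 3, so the width is 3 − 1 = 2 and tw(G) ≤ 2. The edges 3–1–2–5–4–6–0–3 form a cycle, so G is not a tree and its treewidth is at least 2. The upper and lower bounds meet at 2, so that is the treewidth.

2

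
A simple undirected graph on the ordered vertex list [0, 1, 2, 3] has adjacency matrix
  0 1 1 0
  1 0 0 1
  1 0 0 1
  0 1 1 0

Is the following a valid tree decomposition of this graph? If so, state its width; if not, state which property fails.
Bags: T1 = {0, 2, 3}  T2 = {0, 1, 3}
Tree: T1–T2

Yes; width 2.

Every vertex of G appears in some bag (union = {0, 1, 2, 3}); every edge is covered by a bag; and for each vertex v the set of bags containing v is connected in the bag tree. The decomposition is therefore valid. The largest bag has 3 vertices, so the width is 2.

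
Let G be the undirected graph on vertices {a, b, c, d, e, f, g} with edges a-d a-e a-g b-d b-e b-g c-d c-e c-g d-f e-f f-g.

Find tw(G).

3

A width-3 tree decomposition is:
Bags: B1 = {c, d, e, g}  B2 = {d, e, f, g}  B3 = {b, d, e, g}  B4 = {a, d, e, g}
Tree: B1–B2, B2–B3, B3–B4
The largest bag has 4 vertices, giving width 3; this decomposition certifies tw(G) ≤ 3. For the lower bound: the 4 vertex sets {c,e}, {f,g}, {d}, {b} are disjoint, each induces a connected subgraph, and every pair is joined by at least one edge of G. Contracting each set to a single vertex therefore yields K_{4} as a minor, and since treewidth is minor-monotone, tw(G) ≥ tw(K_{4}) = 3. Hence tw(G) = 3 exactly.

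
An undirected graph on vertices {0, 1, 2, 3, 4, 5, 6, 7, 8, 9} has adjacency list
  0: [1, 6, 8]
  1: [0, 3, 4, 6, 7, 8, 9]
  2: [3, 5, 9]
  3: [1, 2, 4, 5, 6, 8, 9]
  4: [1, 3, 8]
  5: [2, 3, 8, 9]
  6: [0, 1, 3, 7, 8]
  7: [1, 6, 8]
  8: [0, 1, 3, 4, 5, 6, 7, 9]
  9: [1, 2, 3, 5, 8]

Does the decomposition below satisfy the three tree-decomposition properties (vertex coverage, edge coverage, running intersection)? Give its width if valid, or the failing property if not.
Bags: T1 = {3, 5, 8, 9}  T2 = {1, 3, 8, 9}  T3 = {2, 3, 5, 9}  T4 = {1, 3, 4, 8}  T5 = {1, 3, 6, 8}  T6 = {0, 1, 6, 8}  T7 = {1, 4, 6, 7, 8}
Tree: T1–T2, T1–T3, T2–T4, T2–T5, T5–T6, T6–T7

No — bags containing vertex 4 are not connected in the tree.

A tree decomposition must satisfy three properties: every vertex lies in some bag; for every edge, both endpoints lie together in some bag; and for every vertex, the bags containing it form a connected subtree. Here bags containing vertex 4 are not connected in the tree, so the decomposition is invalid.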